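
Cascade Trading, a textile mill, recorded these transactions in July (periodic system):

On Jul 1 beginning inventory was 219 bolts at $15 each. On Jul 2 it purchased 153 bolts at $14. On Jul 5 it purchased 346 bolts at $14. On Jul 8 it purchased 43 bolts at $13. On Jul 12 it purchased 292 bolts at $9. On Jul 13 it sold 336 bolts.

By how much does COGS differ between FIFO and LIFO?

FIFO COGS: 219 @ $15 + 117 @ $14 = $4,923
LIFO COGS: 292 @ $9 + 43 @ $13 + 1 @ $14 = $3,201
Difference = |$4,923 − $3,201| = $1,722

$1,722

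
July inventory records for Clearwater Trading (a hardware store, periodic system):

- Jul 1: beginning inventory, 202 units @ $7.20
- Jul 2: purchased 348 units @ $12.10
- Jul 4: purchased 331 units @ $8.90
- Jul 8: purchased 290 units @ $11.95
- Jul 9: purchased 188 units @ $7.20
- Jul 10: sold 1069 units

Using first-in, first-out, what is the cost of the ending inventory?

Ending inventory = $2,572.50

Jul 10, 1069 sold [FIFO — oldest first]: 202 @ $7.20 + 348 @ $12.10 + 331 @ $8.90 + 188 @ $11.95 = $10,857.70
Ending inventory: 102 @ $11.95 + 188 @ $7.20 = $2,572.50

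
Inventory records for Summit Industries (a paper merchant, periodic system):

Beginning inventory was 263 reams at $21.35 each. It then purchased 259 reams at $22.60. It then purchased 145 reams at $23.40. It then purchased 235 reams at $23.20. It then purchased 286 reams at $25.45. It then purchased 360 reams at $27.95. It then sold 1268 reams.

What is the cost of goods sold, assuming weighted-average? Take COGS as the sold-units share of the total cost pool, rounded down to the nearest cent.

Sale 1, sell 1268: 1268/1548 × $37,654.15 → $30,843.32
Ending inventory (cost pool remaining) = $6,810.83
Check: goods available $37,654.15 = COGS $30,843.32 + ending $6,810.83

COGS = $30,843.32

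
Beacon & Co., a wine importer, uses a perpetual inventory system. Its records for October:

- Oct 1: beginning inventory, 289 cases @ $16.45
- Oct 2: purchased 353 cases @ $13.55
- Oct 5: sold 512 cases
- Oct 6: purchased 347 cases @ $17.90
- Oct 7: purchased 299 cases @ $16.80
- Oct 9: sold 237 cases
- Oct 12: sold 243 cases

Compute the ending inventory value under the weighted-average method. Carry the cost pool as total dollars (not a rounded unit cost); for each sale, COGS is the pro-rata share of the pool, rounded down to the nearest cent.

After Oct 1: 289 on hand, pool $4,754.05 (≈ $16.4500 each)
After Oct 2: 642 on hand, pool $9,537.20 (≈ $14.8555 each)
Oct 5, sell 512: 512/642 × $9,537.20 → $7,605.99
After Oct 6: 477 on hand, pool $8,142.51 (≈ $17.0703 each)
After Oct 7: 776 on hand, pool $13,165.71 (≈ $16.9661 each)
Oct 9, sell 237: 237/776 × $13,165.71 → $4,020.97
Oct 12, sell 243: 243/539 × $9,144.74 → $4,122.76
Total COGS = $7,605.99 + $4,020.97 + $4,122.76 = $15,749.72
Ending inventory (cost pool remaining) = $5,021.98
Check: goods available $20,771.70 = COGS $15,749.72 + ending $5,021.98

Ending inventory = $5,021.98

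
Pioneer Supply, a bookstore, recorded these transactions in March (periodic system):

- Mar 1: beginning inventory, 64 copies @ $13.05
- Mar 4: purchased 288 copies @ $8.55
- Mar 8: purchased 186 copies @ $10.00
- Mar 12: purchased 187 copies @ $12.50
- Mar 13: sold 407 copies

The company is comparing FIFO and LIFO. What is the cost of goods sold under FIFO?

COGS = $3,847.60

FIFO COGS: 64 @ $13.05 + 288 @ $8.55 + 55 @ $10.00 = $3,847.60
LIFO COGS: 187 @ $12.50 + 186 @ $10.00 + 34 @ $8.55 = $4,488.20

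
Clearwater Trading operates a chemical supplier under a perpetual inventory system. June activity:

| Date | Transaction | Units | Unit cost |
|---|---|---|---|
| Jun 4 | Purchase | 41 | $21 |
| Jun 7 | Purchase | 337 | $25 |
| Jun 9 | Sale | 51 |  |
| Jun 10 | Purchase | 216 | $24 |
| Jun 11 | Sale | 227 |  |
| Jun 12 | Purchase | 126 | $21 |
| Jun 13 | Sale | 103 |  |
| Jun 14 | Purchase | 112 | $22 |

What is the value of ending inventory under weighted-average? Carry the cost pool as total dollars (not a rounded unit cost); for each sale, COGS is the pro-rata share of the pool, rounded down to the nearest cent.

Ending inventory = $10,392.72

After Jun 4: 41 on hand, pool $861.00 (≈ $21.0000 each)
After Jun 7: 378 on hand, pool $9,286.00 (≈ $24.5661 each)
Jun 9, sell 51: 51/378 × $9,286.00 → $1,252.87
After Jun 10: 543 on hand, pool $13,217.13 (≈ $24.3409 each)
Jun 11, sell 227: 227/543 × $13,217.13 → $5,525.39
After Jun 12: 442 on hand, pool $10,337.74 (≈ $23.3886 each)
Jun 13, sell 103: 103/442 × $10,337.74 → $2,409.02
After Jun 14: 451 on hand, pool $10,392.72 (≈ $23.0437 each)
Total COGS = $1,252.87 + $5,525.39 + $2,409.02 = $9,187.28
Ending inventory (cost pool remaining) = $10,392.72
Check: goods available $19,580.00 = COGS $9,187.28 + ending $10,392.72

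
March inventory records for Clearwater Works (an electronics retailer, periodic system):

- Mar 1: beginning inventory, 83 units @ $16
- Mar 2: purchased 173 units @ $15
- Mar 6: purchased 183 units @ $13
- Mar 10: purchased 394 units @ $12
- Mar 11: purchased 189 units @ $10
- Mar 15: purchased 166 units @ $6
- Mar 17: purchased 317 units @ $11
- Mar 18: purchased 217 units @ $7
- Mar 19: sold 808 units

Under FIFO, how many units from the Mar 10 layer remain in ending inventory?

Mar 19, 808 sold [FIFO — oldest first]: 83 @ $16 + 173 @ $15 + 183 @ $13 + 369 @ $12 = $10,730
Ending inventory: 25 @ $12 + 189 @ $10 + 166 @ $6 + 317 @ $11 + 217 @ $7 = $8,192

25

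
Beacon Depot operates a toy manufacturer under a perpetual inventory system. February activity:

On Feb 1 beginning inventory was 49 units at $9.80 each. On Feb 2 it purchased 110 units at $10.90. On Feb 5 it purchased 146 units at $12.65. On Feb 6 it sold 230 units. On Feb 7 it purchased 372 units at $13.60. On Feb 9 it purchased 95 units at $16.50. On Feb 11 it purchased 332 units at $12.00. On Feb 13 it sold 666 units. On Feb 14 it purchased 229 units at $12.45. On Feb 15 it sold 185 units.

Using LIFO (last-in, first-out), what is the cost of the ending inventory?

Feb 6, 230 sold [LIFO — newest first]: 146 @ $12.65 + 84 @ $10.90 = $2,762.50
Feb 13, 666 sold [LIFO — newest first]: 332 @ $12.00 + 95 @ $16.50 + 239 @ $13.60 = $8,801.90
Feb 15, 185 sold [LIFO — newest first]: 185 @ $12.45 = $2,303.25
Total COGS = $2,762.50 + $8,801.90 + $2,303.25 = $13,867.65
Ending inventory: 49 @ $9.80 + 26 @ $10.90 + 133 @ $13.60 + 44 @ $12.45 = $3,120.20

Ending inventory = $3,120.20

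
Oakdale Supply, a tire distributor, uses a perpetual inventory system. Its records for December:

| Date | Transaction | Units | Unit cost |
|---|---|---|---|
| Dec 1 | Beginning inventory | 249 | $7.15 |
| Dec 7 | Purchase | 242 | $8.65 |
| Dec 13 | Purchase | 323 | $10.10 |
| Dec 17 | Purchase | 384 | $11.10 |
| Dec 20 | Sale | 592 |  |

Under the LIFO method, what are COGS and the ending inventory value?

Dec 20, 592 sold [LIFO — newest first]: 384 @ $11.10 + 208 @ $10.10 = $6,363.20
Ending inventory: 249 @ $7.15 + 242 @ $8.65 + 115 @ $10.10 = $5,035.15
Check: goods available $11,398.35 = COGS $6,363.20 + ending $5,035.15

COGS = $6,363.20; ending inventory = $5,035.15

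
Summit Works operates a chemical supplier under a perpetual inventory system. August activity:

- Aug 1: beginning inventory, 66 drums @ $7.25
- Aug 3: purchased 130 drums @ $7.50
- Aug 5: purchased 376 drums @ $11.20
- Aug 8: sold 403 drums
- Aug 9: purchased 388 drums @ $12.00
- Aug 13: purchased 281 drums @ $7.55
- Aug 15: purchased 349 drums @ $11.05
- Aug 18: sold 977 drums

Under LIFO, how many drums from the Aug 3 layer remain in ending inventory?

Aug 8, 403 sold [LIFO — newest first]: 376 @ $11.20 + 27 @ $7.50 = $4,413.70
Aug 18, 977 sold [LIFO — newest first]: 349 @ $11.05 + 281 @ $7.55 + 347 @ $12.00 = $10,142.00
Total COGS = $4,413.70 + $10,142.00 = $14,555.70
Ending inventory: 66 @ $7.25 + 103 @ $7.50 + 41 @ $12.00 = $1,743.00

103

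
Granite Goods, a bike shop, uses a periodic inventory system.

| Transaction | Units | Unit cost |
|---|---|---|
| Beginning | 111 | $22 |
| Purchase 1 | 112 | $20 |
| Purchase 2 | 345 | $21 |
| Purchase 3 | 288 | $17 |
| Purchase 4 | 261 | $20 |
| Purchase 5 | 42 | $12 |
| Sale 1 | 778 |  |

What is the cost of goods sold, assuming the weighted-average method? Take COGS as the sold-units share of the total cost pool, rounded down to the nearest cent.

COGS = $15,135.08

Sale 1, sell 778: 778/1159 × $22,547.00 → $15,135.08
Ending inventory (cost pool remaining) = $7,411.92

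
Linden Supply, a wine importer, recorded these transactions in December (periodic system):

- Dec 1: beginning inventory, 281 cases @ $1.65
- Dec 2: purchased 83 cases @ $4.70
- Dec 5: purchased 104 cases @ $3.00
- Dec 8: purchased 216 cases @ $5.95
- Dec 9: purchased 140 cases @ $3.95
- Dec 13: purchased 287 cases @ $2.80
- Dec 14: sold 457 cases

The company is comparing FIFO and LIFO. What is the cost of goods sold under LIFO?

COGS = $1,535.10

FIFO COGS: 281 @ $1.65 + 83 @ $4.70 + 93 @ $3.00 = $1,132.75
LIFO COGS: 287 @ $2.80 + 140 @ $3.95 + 30 @ $5.95 = $1,535.10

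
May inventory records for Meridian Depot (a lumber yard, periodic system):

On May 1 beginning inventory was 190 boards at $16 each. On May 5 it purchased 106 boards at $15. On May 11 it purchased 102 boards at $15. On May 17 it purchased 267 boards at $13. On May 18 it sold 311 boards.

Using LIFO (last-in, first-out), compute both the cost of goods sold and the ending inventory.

May 18, 311 sold [LIFO — newest first]: 267 @ $13 + 44 @ $15 = $4,131
Ending inventory: 190 @ $16 + 106 @ $15 + 58 @ $15 = $5,500

COGS = $4,131; ending inventory = $5,500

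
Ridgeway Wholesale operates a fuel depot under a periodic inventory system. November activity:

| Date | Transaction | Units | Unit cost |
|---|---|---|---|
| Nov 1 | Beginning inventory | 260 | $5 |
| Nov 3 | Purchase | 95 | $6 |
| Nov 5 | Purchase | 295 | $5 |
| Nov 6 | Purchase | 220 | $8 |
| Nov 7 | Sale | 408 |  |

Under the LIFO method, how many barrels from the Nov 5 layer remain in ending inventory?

Nov 7, 408 sold [LIFO — newest first]: 220 @ $8 + 188 @ $5 = $2,700
Ending inventory: 260 @ $5 + 95 @ $6 + 107 @ $5 = $2,405

107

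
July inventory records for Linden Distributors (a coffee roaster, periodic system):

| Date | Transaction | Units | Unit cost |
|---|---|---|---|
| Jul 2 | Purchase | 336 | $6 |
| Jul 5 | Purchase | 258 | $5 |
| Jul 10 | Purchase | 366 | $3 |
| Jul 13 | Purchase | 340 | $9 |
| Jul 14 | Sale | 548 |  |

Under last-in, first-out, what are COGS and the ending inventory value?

Jul 14, 548 sold [LIFO — newest first]: 340 @ $9 + 208 @ $3 = $3,684
Ending inventory: 336 @ $6 + 258 @ $5 + 158 @ $3 = $3,780

COGS = $3,684; ending inventory = $3,780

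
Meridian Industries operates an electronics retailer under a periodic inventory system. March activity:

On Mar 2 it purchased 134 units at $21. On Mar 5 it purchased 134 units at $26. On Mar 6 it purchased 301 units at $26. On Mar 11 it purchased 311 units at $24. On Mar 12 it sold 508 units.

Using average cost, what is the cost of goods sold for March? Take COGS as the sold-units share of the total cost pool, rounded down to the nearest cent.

Mar 12, sell 508: 508/880 × $21,588.00 → $12,462.16
Ending inventory (cost pool remaining) = $9,125.84

COGS = $12,462.16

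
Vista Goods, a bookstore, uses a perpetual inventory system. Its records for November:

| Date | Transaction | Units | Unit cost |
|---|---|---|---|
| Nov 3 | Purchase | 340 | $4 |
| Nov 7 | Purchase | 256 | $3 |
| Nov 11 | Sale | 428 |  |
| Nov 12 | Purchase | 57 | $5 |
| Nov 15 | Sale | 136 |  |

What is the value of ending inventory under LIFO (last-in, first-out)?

Ending inventory = $356

Nov 11, 428 sold [LIFO — newest first]: 256 @ $3 + 172 @ $4 = $1,456
Nov 15, 136 sold [LIFO — newest first]: 57 @ $5 + 79 @ $4 = $601
Total COGS = $1,456 + $601 = $2,057
Ending inventory: 89 @ $4 = $356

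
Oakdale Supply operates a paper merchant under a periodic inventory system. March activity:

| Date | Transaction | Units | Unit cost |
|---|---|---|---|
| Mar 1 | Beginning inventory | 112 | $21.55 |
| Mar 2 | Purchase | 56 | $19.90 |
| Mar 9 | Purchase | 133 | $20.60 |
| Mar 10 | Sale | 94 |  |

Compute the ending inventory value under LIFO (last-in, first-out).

Ending inventory = $4,331.40

Mar 10, 94 sold [LIFO — newest first]: 94 @ $20.60 = $1,936.40
Ending inventory: 112 @ $21.55 + 56 @ $19.90 + 39 @ $20.60 = $4,331.40
Check: goods available $6,267.80 = COGS $1,936.40 + ending $4,331.40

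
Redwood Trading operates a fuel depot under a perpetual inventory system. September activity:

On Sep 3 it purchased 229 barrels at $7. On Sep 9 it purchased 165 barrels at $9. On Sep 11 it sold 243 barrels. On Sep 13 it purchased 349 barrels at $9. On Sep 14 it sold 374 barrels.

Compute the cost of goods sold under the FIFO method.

COGS = $5,095

Sep 11, 243 sold [FIFO — oldest first]: 229 @ $7 + 14 @ $9 = $1,729
Sep 14, 374 sold [FIFO — oldest first]: 151 @ $9 + 223 @ $9 = $3,366
Total COGS = $1,729 + $3,366 = $5,095
Ending inventory: 126 @ $9 = $1,134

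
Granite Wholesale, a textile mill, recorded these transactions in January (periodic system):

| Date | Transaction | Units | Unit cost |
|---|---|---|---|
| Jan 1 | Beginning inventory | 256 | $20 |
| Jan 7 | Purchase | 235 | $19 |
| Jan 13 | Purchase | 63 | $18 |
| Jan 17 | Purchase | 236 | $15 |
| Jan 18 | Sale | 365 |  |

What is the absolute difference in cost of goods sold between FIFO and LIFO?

$1,263

FIFO COGS: 256 @ $20 + 109 @ $19 = $7,191
LIFO COGS: 236 @ $15 + 63 @ $18 + 66 @ $19 = $5,928
Difference = |$7,191 − $5,928| = $1,263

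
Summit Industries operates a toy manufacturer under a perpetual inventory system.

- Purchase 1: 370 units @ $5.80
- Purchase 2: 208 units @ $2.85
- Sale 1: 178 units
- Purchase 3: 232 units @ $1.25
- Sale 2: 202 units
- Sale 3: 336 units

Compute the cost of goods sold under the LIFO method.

Sale 1 (178) [LIFO — newest first]: 178 @ $2.85 = $507.30
Sale 2 (202) [LIFO — newest first]: 202 @ $1.25 = $252.50
Sale 3 (336) [LIFO — newest first]: 30 @ $1.25 + 30 @ $2.85 + 276 @ $5.80 = $1,723.80
Total COGS = $507.30 + $252.50 + $1,723.80 = $2,483.60
Ending inventory: 94 @ $5.80 = $545.20

COGS = $2,483.60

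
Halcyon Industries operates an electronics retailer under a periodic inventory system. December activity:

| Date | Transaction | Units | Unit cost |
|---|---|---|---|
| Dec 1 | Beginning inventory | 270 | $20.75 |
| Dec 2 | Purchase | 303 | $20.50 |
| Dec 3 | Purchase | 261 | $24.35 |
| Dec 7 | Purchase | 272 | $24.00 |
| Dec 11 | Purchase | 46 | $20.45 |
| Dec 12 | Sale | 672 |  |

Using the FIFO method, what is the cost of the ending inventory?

Dec 12, 672 sold [FIFO — oldest first]: 270 @ $20.75 + 303 @ $20.50 + 99 @ $24.35 = $14,224.65
Ending inventory: 162 @ $24.35 + 272 @ $24.00 + 46 @ $20.45 = $11,413.40

Ending inventory = $11,413.40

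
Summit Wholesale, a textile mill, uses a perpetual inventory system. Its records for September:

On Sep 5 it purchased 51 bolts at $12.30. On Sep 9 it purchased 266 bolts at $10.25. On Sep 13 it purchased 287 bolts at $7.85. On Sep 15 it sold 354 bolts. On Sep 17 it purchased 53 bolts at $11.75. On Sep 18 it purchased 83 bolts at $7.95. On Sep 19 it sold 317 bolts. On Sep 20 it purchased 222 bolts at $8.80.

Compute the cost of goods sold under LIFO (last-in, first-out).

Sep 15, 354 sold [LIFO — newest first]: 287 @ $7.85 + 67 @ $10.25 = $2,939.70
Sep 19, 317 sold [LIFO — newest first]: 83 @ $7.95 + 53 @ $11.75 + 181 @ $10.25 = $3,137.85
Total COGS = $2,939.70 + $3,137.85 = $6,077.55
Ending inventory: 51 @ $12.30 + 18 @ $10.25 + 222 @ $8.80 = $2,765.40

COGS = $6,077.55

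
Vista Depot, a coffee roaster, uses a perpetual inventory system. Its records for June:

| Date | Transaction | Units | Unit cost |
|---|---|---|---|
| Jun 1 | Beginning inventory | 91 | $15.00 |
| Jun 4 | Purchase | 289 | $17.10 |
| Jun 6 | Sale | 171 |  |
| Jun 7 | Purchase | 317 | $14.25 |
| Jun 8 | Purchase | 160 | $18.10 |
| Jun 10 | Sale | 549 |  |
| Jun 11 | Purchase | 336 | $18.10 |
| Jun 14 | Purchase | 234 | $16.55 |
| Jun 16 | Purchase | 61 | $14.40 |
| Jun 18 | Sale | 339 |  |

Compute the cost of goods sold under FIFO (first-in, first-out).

COGS = $17,376.35

Jun 6, 171 sold [FIFO — oldest first]: 91 @ $15.00 + 80 @ $17.10 = $2,733.00
Jun 10, 549 sold [FIFO — oldest first]: 209 @ $17.10 + 317 @ $14.25 + 23 @ $18.10 = $8,507.45
Jun 18, 339 sold [FIFO — oldest first]: 137 @ $18.10 + 202 @ $18.10 = $6,135.90
Total COGS = $2,733.00 + $8,507.45 + $6,135.90 = $17,376.35
Ending inventory: 134 @ $18.10 + 234 @ $16.55 + 61 @ $14.40 = $7,176.50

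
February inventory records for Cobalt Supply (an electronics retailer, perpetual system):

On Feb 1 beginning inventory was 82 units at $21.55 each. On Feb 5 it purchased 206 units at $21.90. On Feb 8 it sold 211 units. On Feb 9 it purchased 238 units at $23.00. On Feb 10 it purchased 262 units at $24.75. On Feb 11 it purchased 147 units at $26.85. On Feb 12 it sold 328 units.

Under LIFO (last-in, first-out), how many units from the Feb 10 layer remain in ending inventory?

81

Feb 8, 211 sold [LIFO — newest first]: 206 @ $21.90 + 5 @ $21.55 = $4,619.15
Feb 12, 328 sold [LIFO — newest first]: 147 @ $26.85 + 181 @ $24.75 = $8,426.70
Total COGS = $4,619.15 + $8,426.70 = $13,045.85
Ending inventory: 77 @ $21.55 + 238 @ $23.00 + 81 @ $24.75 = $9,138.10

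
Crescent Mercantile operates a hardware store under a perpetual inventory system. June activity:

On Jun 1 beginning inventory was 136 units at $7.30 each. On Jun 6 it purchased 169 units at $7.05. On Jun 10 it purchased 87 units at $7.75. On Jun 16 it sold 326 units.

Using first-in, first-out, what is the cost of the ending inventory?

Ending inventory = $511.50

Jun 16, 326 sold [FIFO — oldest first]: 136 @ $7.30 + 169 @ $7.05 + 21 @ $7.75 = $2,347.00
Ending inventory: 66 @ $7.75 = $511.50
Check: goods available $2,858.50 = COGS $2,347.00 + ending $511.50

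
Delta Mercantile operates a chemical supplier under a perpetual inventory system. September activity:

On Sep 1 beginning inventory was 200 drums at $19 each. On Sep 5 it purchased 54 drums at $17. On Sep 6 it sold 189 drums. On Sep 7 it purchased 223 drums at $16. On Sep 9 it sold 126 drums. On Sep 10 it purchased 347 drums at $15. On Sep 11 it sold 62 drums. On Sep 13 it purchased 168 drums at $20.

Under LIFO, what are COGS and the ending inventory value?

Sep 6, 189 sold [LIFO — newest first]: 54 @ $17 + 135 @ $19 = $3,483
Sep 9, 126 sold [LIFO — newest first]: 126 @ $16 = $2,016
Sep 11, 62 sold [LIFO — newest first]: 62 @ $15 = $930
Total COGS = $3,483 + $2,016 + $930 = $6,429
Ending inventory: 65 @ $19 + 97 @ $16 + 285 @ $15 + 168 @ $20 = $10,422
Check: goods available $16,851 = COGS $6,429 + ending $10,422

COGS = $6,429; ending inventory = $10,422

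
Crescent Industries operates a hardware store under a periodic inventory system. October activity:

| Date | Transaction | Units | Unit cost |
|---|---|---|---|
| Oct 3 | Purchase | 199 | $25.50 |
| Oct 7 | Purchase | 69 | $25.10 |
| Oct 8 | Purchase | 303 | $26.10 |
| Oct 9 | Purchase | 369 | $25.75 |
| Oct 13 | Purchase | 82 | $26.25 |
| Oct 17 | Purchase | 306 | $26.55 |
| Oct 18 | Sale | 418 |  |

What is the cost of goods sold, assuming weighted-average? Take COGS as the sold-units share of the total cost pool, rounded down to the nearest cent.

Oct 18, sell 418: 418/1328 × $34,493.25 → $10,857.06
Ending inventory (cost pool remaining) = $23,636.19
Check: goods available $34,493.25 = COGS $10,857.06 + ending $23,636.19

COGS = $10,857.06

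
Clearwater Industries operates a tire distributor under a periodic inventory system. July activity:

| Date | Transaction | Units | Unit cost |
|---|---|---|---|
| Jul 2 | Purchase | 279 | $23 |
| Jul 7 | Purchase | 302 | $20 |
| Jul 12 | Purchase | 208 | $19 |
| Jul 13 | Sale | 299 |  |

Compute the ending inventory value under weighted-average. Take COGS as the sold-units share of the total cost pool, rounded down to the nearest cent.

Jul 13, sell 299: 299/789 × $16,409.00 → $6,218.36
Ending inventory (cost pool remaining) = $10,190.64

Ending inventory = $10,190.64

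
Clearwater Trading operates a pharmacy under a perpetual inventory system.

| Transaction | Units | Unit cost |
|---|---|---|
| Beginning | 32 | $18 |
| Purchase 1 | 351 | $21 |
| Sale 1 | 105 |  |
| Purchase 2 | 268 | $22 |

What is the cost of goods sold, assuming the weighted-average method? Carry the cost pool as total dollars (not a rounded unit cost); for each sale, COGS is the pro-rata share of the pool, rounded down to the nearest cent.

COGS = $2,178.68

After Beginning: 32 on hand, pool $576.00 (≈ $18.0000 each)
After Purchase 1: 383 on hand, pool $7,947.00 (≈ $20.7493 each)
Sale 1, sell 105: 105/383 × $7,947.00 → $2,178.68
After Purchase 2: 546 on hand, pool $11,664.32 (≈ $21.3632 each)
Ending inventory (cost pool remaining) = $11,664.32
Check: goods available $13,843.00 = COGS $2,178.68 + ending $11,664.32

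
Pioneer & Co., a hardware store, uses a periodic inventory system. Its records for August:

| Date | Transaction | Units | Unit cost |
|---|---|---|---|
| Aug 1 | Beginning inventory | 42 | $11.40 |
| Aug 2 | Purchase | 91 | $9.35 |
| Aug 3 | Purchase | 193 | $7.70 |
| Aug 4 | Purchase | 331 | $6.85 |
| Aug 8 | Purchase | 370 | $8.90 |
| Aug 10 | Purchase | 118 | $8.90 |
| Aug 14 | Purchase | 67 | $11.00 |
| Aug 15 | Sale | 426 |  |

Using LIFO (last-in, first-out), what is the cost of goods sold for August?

Aug 15, 426 sold [LIFO — newest first]: 67 @ $11.00 + 118 @ $8.90 + 241 @ $8.90 = $3,932.10
Ending inventory: 42 @ $11.40 + 91 @ $9.35 + 193 @ $7.70 + 331 @ $6.85 + 129 @ $8.90 = $6,231.20

COGS = $3,932.10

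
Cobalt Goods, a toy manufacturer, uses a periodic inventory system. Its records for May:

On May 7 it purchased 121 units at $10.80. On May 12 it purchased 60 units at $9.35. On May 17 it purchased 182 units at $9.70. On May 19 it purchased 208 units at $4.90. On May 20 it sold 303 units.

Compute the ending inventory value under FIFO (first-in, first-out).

May 20, 303 sold [FIFO — oldest first]: 121 @ $10.80 + 60 @ $9.35 + 122 @ $9.70 = $3,051.20
Ending inventory: 60 @ $9.70 + 208 @ $4.90 = $1,601.20
Check: goods available $4,652.40 = COGS $3,051.20 + ending $1,601.20

Ending inventory = $1,601.20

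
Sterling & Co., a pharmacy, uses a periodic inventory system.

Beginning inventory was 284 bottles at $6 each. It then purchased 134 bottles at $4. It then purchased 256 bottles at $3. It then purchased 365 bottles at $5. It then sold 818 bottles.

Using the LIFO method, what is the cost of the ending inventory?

Sale 1 (818) [LIFO — newest first]: 365 @ $5 + 256 @ $3 + 134 @ $4 + 63 @ $6 = $3,507
Ending inventory: 221 @ $6 = $1,326

Ending inventory = $1,326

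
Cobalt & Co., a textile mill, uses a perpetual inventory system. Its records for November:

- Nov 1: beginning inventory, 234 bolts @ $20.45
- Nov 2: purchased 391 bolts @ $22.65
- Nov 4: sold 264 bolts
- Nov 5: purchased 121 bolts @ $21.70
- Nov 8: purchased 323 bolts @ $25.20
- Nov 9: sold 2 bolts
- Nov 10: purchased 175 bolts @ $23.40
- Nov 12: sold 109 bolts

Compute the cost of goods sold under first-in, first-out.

Nov 4, 264 sold [FIFO — oldest first]: 234 @ $20.45 + 30 @ $22.65 = $5,464.80
Nov 9, 2 sold [FIFO — oldest first]: 2 @ $22.65 = $45.30
Nov 12, 109 sold [FIFO — oldest first]: 109 @ $22.65 = $2,468.85
Total COGS = $5,464.80 + $45.30 + $2,468.85 = $7,978.95
Ending inventory: 250 @ $22.65 + 121 @ $21.70 + 323 @ $25.20 + 175 @ $23.40 = $20,522.80

COGS = $7,978.95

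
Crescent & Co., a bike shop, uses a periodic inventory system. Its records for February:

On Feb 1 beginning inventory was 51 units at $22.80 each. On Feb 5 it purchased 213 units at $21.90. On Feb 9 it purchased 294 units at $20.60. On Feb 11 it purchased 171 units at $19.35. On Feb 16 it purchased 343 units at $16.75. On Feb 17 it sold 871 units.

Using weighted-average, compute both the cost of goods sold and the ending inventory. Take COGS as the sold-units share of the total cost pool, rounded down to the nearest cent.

COGS = $17,012.12; ending inventory = $3,925.88

Feb 17, sell 871: 871/1072 × $20,938.00 → $17,012.12
Ending inventory (cost pool remaining) = $3,925.88
Check: goods available $20,938.00 = COGS $17,012.12 + ending $3,925.88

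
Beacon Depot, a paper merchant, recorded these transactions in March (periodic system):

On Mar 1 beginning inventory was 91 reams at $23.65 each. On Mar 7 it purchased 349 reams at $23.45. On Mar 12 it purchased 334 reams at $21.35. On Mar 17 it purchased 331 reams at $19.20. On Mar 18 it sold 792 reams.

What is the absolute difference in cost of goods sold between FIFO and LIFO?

FIFO COGS: 91 @ $23.65 + 349 @ $23.45 + 334 @ $21.35 + 18 @ $19.20 = $17,812.70
LIFO COGS: 331 @ $19.20 + 334 @ $21.35 + 127 @ $23.45 = $16,464.25
Difference = |$17,812.70 − $16,464.25| = $1,348.45

$1,348.45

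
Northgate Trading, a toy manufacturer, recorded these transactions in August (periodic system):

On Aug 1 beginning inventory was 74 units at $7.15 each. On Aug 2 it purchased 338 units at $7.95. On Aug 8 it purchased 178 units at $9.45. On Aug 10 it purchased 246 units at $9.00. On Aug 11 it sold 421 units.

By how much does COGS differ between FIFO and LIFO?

FIFO COGS: 74 @ $7.15 + 338 @ $7.95 + 9 @ $9.45 = $3,301.25
LIFO COGS: 246 @ $9.00 + 175 @ $9.45 = $3,867.75
Difference = |$3,301.25 − $3,867.75| = $566.50

$566.50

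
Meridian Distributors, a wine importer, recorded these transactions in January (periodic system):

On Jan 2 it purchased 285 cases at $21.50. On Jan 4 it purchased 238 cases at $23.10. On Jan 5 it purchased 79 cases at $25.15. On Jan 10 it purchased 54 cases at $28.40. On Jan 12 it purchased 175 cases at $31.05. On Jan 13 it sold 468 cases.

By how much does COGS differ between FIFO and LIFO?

FIFO COGS: 285 @ $21.50 + 183 @ $23.10 = $10,354.80
LIFO COGS: 175 @ $31.05 + 54 @ $28.40 + 79 @ $25.15 + 160 @ $23.10 = $12,650.20
Difference = |$10,354.80 − $12,650.20| = $2,295.40

$2,295.40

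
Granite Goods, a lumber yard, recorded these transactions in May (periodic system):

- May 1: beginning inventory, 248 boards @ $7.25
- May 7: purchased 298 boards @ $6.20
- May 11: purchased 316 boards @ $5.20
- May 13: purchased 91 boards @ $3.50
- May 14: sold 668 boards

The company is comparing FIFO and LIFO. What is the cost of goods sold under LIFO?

COGS = $3,579.90

FIFO COGS: 248 @ $7.25 + 298 @ $6.20 + 122 @ $5.20 = $4,280.00
LIFO COGS: 91 @ $3.50 + 316 @ $5.20 + 261 @ $6.20 = $3,579.90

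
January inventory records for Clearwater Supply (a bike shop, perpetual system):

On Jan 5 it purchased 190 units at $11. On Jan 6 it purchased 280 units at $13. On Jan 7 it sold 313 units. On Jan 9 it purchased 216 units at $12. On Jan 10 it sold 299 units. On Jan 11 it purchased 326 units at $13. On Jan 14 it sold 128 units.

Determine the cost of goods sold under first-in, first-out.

Jan 7, 313 sold [FIFO — oldest first]: 190 @ $11 + 123 @ $13 = $3,689
Jan 10, 299 sold [FIFO — oldest first]: 157 @ $13 + 142 @ $12 = $3,745
Jan 14, 128 sold [FIFO — oldest first]: 74 @ $12 + 54 @ $13 = $1,590
Total COGS = $3,689 + $3,745 + $1,590 = $9,024
Ending inventory: 272 @ $13 = $3,536
Check: goods available $12,560 = COGS $9,024 + ending $3,536

COGS = $9,024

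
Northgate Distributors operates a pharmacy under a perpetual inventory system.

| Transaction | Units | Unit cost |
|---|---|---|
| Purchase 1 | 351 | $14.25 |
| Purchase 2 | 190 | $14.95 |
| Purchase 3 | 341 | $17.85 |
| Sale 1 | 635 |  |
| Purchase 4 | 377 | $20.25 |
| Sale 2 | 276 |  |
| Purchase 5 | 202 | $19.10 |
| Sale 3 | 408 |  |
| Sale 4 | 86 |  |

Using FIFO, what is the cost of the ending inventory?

Sale 1 (635) [FIFO — oldest first]: 351 @ $14.25 + 190 @ $14.95 + 94 @ $17.85 = $9,520.15
Sale 2 (276) [FIFO — oldest first]: 247 @ $17.85 + 29 @ $20.25 = $4,996.20
Sale 3 (408) [FIFO — oldest first]: 348 @ $20.25 + 60 @ $19.10 = $8,193.00
Sale 4 (86) [FIFO — oldest first]: 86 @ $19.10 = $1,642.60
Total COGS = $9,520.15 + $4,996.20 + $8,193.00 + $1,642.60 = $24,351.95
Ending inventory: 56 @ $19.10 = $1,069.60
Check: goods available $25,421.55 = COGS $24,351.95 + ending $1,069.60

Ending inventory = $1,069.60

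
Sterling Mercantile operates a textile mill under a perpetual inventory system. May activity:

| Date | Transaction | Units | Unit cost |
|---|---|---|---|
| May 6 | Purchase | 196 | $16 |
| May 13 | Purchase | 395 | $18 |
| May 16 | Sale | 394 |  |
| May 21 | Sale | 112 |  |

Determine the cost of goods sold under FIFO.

COGS = $8,716

May 16, 394 sold [FIFO — oldest first]: 196 @ $16 + 198 @ $18 = $6,700
May 21, 112 sold [FIFO — oldest first]: 112 @ $18 = $2,016
Total COGS = $6,700 + $2,016 = $8,716
Ending inventory: 85 @ $18 = $1,530
Check: goods available $10,246 = COGS $8,716 + ending $1,530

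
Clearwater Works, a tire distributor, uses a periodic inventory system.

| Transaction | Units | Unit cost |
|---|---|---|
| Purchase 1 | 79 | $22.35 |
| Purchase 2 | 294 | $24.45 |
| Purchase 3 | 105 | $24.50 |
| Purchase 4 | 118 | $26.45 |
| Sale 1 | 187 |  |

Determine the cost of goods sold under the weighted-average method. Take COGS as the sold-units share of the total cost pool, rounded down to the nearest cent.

COGS = $4,595.79

Sale 1, sell 187: 187/596 × $14,647.55 → $4,595.79
Ending inventory (cost pool remaining) = $10,051.76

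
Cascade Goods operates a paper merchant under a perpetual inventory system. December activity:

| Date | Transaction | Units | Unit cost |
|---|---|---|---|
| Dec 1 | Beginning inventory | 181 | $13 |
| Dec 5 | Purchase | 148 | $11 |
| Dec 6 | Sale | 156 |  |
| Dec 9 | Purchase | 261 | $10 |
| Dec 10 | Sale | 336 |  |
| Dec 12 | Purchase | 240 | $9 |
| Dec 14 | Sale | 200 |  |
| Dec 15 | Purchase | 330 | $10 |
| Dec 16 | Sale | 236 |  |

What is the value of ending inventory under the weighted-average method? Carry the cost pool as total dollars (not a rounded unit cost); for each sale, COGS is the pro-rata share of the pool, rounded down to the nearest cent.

Ending inventory = $2,288.04

After Dec 1: 181 on hand, pool $2,353.00 (≈ $13.0000 each)
After Dec 5: 329 on hand, pool $3,981.00 (≈ $12.1003 each)
Dec 6, sell 156: 156/329 × $3,981.00 → $1,887.64
After Dec 9: 434 on hand, pool $4,703.36 (≈ $10.8372 each)
Dec 10, sell 336: 336/434 × $4,703.36 → $3,641.31
After Dec 12: 338 on hand, pool $3,222.05 (≈ $9.5327 each)
Dec 14, sell 200: 200/338 × $3,222.05 → $1,906.53
After Dec 15: 468 on hand, pool $4,615.52 (≈ $9.8622 each)
Dec 16, sell 236: 236/468 × $4,615.52 → $2,327.48
Total COGS = $1,887.64 + $3,641.31 + $1,906.53 + $2,327.48 = $9,762.96
Ending inventory (cost pool remaining) = $2,288.04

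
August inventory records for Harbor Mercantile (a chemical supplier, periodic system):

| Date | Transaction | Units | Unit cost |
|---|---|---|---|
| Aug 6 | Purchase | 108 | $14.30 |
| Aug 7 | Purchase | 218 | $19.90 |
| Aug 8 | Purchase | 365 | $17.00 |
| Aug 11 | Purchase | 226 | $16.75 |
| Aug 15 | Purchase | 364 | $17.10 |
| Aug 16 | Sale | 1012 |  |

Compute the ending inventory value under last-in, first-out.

Ending inventory = $4,748.30

Aug 16, 1012 sold [LIFO — newest first]: 364 @ $17.10 + 226 @ $16.75 + 365 @ $17.00 + 57 @ $19.90 = $17,349.20
Ending inventory: 108 @ $14.30 + 161 @ $19.90 = $4,748.30
Check: goods available $22,097.50 = COGS $17,349.20 + ending $4,748.30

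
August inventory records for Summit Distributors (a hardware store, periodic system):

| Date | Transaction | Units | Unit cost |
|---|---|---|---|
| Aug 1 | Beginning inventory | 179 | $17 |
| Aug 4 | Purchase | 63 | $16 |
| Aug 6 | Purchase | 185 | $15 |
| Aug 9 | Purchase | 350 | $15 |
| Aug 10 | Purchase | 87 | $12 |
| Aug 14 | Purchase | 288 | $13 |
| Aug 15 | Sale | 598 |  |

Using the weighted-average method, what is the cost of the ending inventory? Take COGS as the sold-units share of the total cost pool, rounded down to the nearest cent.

Ending inventory = $8,109.95

Aug 15, sell 598: 598/1152 × $16,864.00 → $8,754.05
Ending inventory (cost pool remaining) = $8,109.95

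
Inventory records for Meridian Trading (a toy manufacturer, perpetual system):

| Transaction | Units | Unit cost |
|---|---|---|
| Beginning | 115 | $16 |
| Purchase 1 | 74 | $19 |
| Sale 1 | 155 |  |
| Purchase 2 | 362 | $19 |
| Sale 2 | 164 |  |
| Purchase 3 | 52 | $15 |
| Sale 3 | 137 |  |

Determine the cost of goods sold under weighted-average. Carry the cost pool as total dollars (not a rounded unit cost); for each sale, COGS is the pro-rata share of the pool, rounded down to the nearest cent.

After Beginning: 115 on hand, pool $1,840.00 (≈ $16.0000 each)
After Purchase 1: 189 on hand, pool $3,246.00 (≈ $17.1746 each)
Sale 1, sell 155: 155/189 × $3,246.00 → $2,662.06
After Purchase 2: 396 on hand, pool $7,461.94 (≈ $18.8433 each)
Sale 2, sell 164: 164/396 × $7,461.94 → $3,090.29
After Purchase 3: 284 on hand, pool $5,151.65 (≈ $18.1396 each)
Sale 3, sell 137: 137/284 × $5,151.65 → $2,485.12
Total COGS = $2,662.06 + $3,090.29 + $2,485.12 = $8,237.47
Ending inventory (cost pool remaining) = $2,666.53

COGS = $8,237.47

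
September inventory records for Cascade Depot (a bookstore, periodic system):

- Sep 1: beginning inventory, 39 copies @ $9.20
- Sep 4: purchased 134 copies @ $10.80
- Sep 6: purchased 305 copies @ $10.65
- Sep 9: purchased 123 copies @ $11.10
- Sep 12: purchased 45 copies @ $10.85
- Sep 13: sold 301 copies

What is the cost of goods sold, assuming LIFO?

Sep 13, 301 sold [LIFO — newest first]: 45 @ $10.85 + 123 @ $11.10 + 133 @ $10.65 = $3,270.00
Ending inventory: 39 @ $9.20 + 134 @ $10.80 + 172 @ $10.65 = $3,637.80

COGS = $3,270.00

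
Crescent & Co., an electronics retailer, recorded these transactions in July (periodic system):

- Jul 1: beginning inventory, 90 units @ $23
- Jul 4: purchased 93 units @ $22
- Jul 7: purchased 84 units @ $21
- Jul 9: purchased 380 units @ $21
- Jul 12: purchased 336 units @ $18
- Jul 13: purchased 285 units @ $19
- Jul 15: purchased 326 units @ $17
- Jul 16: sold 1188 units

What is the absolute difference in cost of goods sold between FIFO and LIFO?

$1,737

FIFO COGS: 90 @ $23 + 93 @ $22 + 84 @ $21 + 380 @ $21 + 336 @ $18 + 205 @ $19 = $23,803
LIFO COGS: 326 @ $17 + 285 @ $19 + 336 @ $18 + 241 @ $21 = $22,066
Difference = |$23,803 − $22,066| = $1,737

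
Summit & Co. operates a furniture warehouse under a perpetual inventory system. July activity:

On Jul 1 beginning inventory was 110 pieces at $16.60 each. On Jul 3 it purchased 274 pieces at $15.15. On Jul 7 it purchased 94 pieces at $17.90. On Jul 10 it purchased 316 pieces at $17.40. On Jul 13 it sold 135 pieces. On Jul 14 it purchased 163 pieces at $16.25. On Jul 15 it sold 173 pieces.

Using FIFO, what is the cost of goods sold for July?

COGS = $4,825.70

Jul 13, 135 sold [FIFO — oldest first]: 110 @ $16.60 + 25 @ $15.15 = $2,204.75
Jul 15, 173 sold [FIFO — oldest first]: 173 @ $15.15 = $2,620.95
Total COGS = $2,204.75 + $2,620.95 = $4,825.70
Ending inventory: 76 @ $15.15 + 94 @ $17.90 + 316 @ $17.40 + 163 @ $16.25 = $10,981.15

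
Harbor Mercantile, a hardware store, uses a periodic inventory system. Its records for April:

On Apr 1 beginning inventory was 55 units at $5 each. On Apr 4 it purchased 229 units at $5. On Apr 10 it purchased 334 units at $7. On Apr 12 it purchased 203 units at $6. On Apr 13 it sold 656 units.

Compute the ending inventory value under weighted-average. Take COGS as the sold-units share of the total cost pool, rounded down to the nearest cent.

Apr 13, sell 656: 656/821 × $4,976.00 → $3,975.95
Ending inventory (cost pool remaining) = $1,000.05
Check: goods available $4,976.00 = COGS $3,975.95 + ending $1,000.05

Ending inventory = $1,000.05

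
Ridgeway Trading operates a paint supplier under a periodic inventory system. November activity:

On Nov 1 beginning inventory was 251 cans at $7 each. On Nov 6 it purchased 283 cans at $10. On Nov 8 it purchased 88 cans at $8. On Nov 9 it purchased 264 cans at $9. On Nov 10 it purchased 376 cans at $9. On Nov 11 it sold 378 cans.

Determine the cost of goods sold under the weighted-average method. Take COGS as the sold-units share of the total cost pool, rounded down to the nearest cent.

Nov 11, sell 378: 378/1262 × $11,051.00 → $3,310.04
Ending inventory (cost pool remaining) = $7,740.96
Check: goods available $11,051.00 = COGS $3,310.04 + ending $7,740.96

COGS = $3,310.04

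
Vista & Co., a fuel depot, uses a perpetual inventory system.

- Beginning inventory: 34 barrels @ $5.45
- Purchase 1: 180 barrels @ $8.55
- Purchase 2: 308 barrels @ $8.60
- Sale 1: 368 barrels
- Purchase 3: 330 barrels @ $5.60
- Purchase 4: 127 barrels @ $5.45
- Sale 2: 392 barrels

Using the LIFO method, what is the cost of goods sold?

COGS = $5,337.95

Sale 1 (368) [LIFO — newest first]: 308 @ $8.60 + 60 @ $8.55 = $3,161.80
Sale 2 (392) [LIFO — newest first]: 127 @ $5.45 + 265 @ $5.60 = $2,176.15
Total COGS = $3,161.80 + $2,176.15 = $5,337.95
Ending inventory: 34 @ $5.45 + 120 @ $8.55 + 65 @ $5.60 = $1,575.30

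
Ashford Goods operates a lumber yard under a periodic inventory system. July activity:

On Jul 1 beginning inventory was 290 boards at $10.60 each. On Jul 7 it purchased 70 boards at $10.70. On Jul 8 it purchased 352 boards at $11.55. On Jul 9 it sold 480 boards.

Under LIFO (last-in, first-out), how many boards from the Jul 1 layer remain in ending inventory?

Jul 9, 480 sold [LIFO — newest first]: 352 @ $11.55 + 70 @ $10.70 + 58 @ $10.60 = $5,429.40
Ending inventory: 232 @ $10.60 = $2,459.20

232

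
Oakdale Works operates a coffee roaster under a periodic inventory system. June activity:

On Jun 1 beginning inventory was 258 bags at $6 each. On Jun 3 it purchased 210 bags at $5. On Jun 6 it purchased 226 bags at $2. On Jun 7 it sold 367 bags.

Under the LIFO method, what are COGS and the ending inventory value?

COGS = $1,157; ending inventory = $1,893

Jun 7, 367 sold [LIFO — newest first]: 226 @ $2 + 141 @ $5 = $1,157
Ending inventory: 258 @ $6 + 69 @ $5 = $1,893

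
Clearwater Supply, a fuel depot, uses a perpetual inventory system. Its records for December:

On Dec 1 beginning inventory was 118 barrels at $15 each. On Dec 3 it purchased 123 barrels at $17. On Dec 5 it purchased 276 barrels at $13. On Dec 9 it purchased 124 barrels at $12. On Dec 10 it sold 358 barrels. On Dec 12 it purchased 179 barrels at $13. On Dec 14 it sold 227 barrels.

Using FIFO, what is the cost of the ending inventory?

Dec 10, 358 sold [FIFO — oldest first]: 118 @ $15 + 123 @ $17 + 117 @ $13 = $5,382
Dec 14, 227 sold [FIFO — oldest first]: 159 @ $13 + 68 @ $12 = $2,883
Total COGS = $5,382 + $2,883 = $8,265
Ending inventory: 56 @ $12 + 179 @ $13 = $2,999

Ending inventory = $2,999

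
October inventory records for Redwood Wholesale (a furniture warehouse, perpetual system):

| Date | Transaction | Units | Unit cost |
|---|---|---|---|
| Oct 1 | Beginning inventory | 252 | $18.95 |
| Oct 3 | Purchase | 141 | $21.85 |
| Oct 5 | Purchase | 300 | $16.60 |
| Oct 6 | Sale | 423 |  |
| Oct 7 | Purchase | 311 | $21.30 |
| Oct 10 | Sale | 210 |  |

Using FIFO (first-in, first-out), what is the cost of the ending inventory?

Oct 6, 423 sold [FIFO — oldest first]: 252 @ $18.95 + 141 @ $21.85 + 30 @ $16.60 = $8,354.25
Oct 10, 210 sold [FIFO — oldest first]: 210 @ $16.60 = $3,486.00
Total COGS = $8,354.25 + $3,486.00 = $11,840.25
Ending inventory: 60 @ $16.60 + 311 @ $21.30 = $7,620.30

Ending inventory = $7,620.30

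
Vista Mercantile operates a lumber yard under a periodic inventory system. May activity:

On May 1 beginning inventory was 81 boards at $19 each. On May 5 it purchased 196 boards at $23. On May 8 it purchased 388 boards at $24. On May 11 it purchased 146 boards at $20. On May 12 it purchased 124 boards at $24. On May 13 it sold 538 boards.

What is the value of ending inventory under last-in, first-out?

May 13, 538 sold [LIFO — newest first]: 124 @ $24 + 146 @ $20 + 268 @ $24 = $12,328
Ending inventory: 81 @ $19 + 196 @ $23 + 120 @ $24 = $8,927
Check: goods available $21,255 = COGS $12,328 + ending $8,927

Ending inventory = $8,927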